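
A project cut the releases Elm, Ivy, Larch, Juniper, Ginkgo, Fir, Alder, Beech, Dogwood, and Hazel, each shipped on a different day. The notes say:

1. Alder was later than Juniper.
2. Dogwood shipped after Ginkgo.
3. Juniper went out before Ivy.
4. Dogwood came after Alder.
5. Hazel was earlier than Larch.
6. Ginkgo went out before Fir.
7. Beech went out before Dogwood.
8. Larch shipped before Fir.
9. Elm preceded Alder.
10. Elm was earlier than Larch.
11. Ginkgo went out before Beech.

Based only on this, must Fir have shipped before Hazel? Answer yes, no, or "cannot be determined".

Tracing the constraints gives Hazel → Larch → Fir, so Hazel must come before Fir.
That means Fir cannot be before Hazel.

no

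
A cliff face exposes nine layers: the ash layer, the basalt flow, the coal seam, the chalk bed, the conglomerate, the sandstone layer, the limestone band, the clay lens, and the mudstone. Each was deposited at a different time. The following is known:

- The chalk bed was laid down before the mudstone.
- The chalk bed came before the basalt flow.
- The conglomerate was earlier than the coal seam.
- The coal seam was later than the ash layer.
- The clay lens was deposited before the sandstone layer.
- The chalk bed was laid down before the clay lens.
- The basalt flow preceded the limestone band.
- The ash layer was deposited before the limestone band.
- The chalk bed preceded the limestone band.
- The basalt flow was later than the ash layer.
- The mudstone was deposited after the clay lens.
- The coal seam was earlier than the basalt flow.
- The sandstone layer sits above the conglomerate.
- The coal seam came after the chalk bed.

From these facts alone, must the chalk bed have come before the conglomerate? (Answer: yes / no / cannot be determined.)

No chain of stated constraints runs from the chalk bed to the conglomerate, and none runs from the conglomerate to the chalk bed either.
So the relative order of the chalk bed and the conglomerate is not fixed by the given facts.

cannot be determined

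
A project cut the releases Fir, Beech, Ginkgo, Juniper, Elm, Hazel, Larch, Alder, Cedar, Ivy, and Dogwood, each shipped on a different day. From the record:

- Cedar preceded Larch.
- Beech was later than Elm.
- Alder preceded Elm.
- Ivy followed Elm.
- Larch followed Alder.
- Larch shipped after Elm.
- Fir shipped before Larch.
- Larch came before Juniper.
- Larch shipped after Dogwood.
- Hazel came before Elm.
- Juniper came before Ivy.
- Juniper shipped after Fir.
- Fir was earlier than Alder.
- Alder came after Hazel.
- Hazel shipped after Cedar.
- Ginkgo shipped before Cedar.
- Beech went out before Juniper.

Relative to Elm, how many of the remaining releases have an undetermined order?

1

Forced before Elm: Alder, Cedar, Fir, Ginkgo, and Hazel; forced after Elm: Beech, Ivy, Juniper, and Larch.
That leaves Dogwood with no forced order relative to Elm — 1.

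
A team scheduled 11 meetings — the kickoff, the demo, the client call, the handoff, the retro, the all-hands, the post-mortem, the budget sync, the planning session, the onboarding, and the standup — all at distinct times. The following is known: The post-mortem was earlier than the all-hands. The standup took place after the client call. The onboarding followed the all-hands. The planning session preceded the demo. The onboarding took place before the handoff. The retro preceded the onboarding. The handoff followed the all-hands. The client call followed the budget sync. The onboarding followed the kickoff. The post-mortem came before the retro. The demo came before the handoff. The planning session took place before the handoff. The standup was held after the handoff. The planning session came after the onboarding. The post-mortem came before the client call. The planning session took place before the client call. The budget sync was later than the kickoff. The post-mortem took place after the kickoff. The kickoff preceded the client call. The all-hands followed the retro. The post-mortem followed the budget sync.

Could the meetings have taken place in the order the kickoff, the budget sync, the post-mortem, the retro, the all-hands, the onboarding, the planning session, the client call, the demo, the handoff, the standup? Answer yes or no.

yes

Check each stated constraint against the proposed order — e.g. the budget sync is ahead of the client call; the kickoff is ahead of the client call. Every pair is in the required order; nothing is violated.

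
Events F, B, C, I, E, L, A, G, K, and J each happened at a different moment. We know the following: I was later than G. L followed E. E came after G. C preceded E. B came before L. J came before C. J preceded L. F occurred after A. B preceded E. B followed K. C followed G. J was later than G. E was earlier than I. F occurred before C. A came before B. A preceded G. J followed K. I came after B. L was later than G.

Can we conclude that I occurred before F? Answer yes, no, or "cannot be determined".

Tracing the constraints gives F → C → E → I, so F must come before I.
That means I cannot be before F.

no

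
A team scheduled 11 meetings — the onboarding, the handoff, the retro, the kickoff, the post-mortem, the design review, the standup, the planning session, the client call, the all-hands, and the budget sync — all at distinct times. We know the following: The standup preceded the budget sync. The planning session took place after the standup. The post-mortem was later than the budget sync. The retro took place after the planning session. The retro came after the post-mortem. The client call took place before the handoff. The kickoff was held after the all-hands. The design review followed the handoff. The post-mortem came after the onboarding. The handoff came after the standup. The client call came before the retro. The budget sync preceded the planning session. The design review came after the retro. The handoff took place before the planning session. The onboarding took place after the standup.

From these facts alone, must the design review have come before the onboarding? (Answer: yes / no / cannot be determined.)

no

Tracing the constraints gives the onboarding → the post-mortem → the retro → the design review, so the onboarding must come before the design review.
That means the design review cannot be before the onboarding.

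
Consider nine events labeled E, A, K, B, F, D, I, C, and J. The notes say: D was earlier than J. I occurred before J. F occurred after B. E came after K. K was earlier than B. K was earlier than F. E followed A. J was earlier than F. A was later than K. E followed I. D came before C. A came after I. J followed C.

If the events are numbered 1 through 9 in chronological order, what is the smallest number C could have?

D must come before C — 1 forced predecessor.
Nothing else is forced ahead of C, so its earliest slot is position 1 + 1 = 2.

2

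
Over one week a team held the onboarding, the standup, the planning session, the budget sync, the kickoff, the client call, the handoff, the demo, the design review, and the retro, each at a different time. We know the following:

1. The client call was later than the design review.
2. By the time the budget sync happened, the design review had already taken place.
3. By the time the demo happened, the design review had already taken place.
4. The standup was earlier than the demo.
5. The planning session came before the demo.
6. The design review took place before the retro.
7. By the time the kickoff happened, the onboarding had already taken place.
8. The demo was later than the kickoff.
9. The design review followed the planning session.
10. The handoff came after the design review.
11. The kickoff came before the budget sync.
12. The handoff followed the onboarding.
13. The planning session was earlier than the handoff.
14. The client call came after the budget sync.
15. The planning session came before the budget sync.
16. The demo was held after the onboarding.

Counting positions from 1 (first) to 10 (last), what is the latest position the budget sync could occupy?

The budget sync must come before the client call — 1 meeting forced after it.
Everything else can be placed before the budget sync in some valid order, so the budget sync can sit as late as position 10 − 1 = 9.

9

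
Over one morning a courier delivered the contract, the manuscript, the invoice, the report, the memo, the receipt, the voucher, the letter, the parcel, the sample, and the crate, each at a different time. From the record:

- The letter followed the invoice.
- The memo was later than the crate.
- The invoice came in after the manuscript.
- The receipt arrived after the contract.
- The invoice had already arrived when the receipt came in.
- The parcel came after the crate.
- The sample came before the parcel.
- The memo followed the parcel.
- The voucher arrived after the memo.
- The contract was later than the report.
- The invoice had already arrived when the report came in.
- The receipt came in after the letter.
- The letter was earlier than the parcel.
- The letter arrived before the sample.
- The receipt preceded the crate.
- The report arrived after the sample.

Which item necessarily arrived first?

The manuscript has a chain of constraints placing it before every other item, so the manuscript must be first.

the manuscript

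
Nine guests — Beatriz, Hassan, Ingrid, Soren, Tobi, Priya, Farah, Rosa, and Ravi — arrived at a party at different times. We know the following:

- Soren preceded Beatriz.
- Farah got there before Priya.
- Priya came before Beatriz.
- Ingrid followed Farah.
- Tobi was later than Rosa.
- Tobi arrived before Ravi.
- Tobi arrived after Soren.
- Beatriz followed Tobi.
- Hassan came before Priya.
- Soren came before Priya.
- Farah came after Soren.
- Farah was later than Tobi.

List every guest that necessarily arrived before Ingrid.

Directly stated before Ingrid: Farah.
Rosa reaches Ingrid via Rosa → Tobi → Farah → Ingrid.
Soren reaches Ingrid via Soren → Farah → Ingrid.
Tobi reaches Ingrid via Tobi → Farah → Ingrid.
No chain forces Beatriz (or any of the others) ahead of Ingrid.

Farah, Rosa, Soren, Tobi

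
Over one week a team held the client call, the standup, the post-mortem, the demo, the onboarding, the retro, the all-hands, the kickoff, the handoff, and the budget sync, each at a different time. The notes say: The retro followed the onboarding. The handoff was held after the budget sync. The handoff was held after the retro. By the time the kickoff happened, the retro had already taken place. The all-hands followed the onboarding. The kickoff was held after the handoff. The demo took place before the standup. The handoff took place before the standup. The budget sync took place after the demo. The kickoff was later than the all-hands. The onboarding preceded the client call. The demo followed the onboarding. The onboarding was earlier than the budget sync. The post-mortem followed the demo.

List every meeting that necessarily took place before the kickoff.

Directly stated before the kickoff: the all-hands, the handoff, and the retro.
The budget sync reaches the kickoff via the budget sync → the handoff → the kickoff.
The demo reaches the kickoff via the demo → the budget sync → the handoff → the kickoff.
The onboarding reaches the kickoff via the onboarding → the retro → the kickoff.

the all-hands, the budget sync, the demo, the handoff, the onboarding, the retro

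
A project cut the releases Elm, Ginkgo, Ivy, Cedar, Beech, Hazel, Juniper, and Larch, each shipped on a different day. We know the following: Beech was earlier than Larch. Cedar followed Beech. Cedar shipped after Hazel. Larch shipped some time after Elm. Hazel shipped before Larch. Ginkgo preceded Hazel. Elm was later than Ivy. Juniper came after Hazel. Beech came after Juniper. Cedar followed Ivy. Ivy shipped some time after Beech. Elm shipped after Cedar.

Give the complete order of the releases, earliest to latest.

Ginkgo, Hazel, Juniper, Beech, Ivy, Cedar, Elm, Larch

The constraints fix every adjacent pair, so only one ordering works:
Ginkgo → Hazel → Juniper → Beech → Ivy → Cedar → Elm → Larch.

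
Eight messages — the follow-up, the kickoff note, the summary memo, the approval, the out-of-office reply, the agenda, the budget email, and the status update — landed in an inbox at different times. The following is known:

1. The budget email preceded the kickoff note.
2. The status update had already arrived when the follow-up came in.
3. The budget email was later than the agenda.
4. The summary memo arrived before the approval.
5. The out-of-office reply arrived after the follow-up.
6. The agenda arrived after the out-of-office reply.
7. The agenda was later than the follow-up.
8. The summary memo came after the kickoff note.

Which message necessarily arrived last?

Every other message has a chain of constraints placing it before the approval, so the approval is last.

the approval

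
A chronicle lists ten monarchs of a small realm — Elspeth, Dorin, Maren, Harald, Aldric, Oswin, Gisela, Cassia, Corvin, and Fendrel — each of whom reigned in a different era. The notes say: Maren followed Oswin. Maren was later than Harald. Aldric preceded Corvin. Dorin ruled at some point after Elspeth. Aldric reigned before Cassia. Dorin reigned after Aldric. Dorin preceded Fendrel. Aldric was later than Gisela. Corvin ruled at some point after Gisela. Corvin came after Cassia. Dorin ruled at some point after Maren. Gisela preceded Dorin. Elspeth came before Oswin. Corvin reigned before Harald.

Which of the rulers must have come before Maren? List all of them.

Aldric, Cassia, Corvin, Elspeth, Gisela, Harald, Oswin

Directly stated before Maren: Harald and Oswin.
Aldric reaches Maren via Aldric → Corvin → Harald → Maren.
Cassia reaches Maren via Cassia → Corvin → Harald → Maren.
Corvin reaches Maren via Corvin → Harald → Maren.
Likewise Elspeth and Gisela each reach Maren by chaining the stated constraints.
No chain forces Dorin (or any of the others) ahead of Maren.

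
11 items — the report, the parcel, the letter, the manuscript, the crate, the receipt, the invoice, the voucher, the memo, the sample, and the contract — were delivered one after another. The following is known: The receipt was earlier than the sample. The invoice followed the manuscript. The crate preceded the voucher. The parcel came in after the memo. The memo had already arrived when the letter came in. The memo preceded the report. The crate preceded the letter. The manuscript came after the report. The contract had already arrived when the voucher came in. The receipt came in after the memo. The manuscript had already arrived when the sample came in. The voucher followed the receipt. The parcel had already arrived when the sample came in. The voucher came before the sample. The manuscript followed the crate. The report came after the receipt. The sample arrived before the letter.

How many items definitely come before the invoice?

5

Directly stated before the invoice: the manuscript.
The crate reaches the invoice via the crate → the manuscript → the invoice.
The memo reaches the invoice via the memo → the report → the manuscript → the invoice.
The receipt reaches the invoice via the receipt → the report → the manuscript → the invoice.
Likewise the report reaches the invoice by chaining the stated constraints.
That's the crate, the manuscript, the memo, the receipt, and the report — 5 in all.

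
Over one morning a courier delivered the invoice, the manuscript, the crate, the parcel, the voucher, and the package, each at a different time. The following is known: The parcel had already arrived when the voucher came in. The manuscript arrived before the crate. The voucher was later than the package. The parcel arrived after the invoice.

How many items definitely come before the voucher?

Directly stated before the voucher: the package and the parcel.
The invoice reaches the voucher via the invoice → the parcel → the voucher.
That's the invoice, the package, and the parcel — 3 in all.

3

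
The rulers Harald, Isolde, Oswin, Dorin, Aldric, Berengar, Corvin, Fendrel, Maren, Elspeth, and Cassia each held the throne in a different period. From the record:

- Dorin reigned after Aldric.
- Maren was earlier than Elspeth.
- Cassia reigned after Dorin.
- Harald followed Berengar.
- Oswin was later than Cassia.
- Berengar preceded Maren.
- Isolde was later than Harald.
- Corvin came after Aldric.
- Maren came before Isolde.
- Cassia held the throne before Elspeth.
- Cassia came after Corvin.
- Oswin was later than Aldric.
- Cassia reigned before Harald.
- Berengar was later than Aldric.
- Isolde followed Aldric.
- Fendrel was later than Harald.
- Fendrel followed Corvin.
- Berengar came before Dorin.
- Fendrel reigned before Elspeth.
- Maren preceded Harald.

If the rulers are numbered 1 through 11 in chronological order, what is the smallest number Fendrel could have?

8

Aldric, Berengar, Cassia, Corvin, Dorin, Harald, and Maren must all come before Fendrel — 7 forced predecessors.
Nothing else is forced ahead of Fendrel, so their earliest slot is position 7 + 1 = 8.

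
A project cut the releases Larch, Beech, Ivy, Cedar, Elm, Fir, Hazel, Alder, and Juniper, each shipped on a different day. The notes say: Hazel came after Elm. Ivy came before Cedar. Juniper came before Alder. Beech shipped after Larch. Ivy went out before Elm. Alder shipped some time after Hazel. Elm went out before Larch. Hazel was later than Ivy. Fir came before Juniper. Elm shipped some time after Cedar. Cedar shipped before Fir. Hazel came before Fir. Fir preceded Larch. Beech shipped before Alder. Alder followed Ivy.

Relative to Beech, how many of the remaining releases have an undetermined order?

1

Forced before Beech: Cedar, Elm, Fir, Hazel, Ivy, and Larch; forced after Beech: Alder.
That leaves Juniper with no forced order relative to Beech — 1.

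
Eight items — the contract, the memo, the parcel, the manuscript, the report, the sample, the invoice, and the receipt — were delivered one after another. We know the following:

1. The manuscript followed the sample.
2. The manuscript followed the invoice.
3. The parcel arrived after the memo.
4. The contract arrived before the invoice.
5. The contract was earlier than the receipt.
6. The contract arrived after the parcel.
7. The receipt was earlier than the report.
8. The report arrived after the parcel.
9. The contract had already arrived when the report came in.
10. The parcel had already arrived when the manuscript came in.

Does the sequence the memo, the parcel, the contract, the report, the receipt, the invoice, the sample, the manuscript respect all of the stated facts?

no

The constraints require the receipt before the report, but in the proposed sequence the report appears ahead of the receipt. That one violation is enough.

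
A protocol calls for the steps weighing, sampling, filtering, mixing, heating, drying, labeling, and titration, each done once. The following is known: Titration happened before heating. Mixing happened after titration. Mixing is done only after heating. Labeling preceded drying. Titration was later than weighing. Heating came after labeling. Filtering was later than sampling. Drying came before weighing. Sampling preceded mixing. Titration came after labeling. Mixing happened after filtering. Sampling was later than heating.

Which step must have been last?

mixing

Every other step has a chain of constraints placing it before mixing, so mixing is last.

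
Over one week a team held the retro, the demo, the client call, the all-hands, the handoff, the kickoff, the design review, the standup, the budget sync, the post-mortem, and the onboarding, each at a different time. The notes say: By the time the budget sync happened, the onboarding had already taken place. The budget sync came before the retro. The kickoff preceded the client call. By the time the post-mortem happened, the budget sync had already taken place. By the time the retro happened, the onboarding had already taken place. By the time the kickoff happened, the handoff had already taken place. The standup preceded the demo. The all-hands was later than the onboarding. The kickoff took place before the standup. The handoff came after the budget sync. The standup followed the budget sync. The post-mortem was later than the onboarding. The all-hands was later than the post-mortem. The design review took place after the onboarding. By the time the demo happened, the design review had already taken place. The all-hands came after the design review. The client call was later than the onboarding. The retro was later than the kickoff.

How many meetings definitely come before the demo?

6

Directly stated before the demo: the design review and the standup.
The budget sync reaches the demo via the budget sync → the standup → the demo.
The handoff reaches the demo via the handoff → the kickoff → the standup → the demo.
The kickoff reaches the demo via the kickoff → the standup → the demo.
Likewise the onboarding reaches the demo by chaining the stated constraints.
No chain forces the retro (or any of the others) ahead of the demo.
That's the budget sync, the design review, the handoff, the kickoff, the onboarding, and the standup — 6 in all.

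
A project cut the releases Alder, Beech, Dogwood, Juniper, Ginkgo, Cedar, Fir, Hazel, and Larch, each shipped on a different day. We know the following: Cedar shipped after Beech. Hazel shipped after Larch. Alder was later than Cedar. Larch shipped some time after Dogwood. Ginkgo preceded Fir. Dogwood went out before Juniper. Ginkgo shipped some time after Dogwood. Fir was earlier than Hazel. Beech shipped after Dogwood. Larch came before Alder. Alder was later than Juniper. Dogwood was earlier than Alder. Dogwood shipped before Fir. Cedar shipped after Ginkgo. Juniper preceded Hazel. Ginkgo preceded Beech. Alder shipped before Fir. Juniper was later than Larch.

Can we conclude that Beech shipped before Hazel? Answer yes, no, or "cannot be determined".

yes

Chain the constraints: Beech → Cedar → Alder → Fir → Hazel. Each link is directly stated, so Beech comes before Hazel.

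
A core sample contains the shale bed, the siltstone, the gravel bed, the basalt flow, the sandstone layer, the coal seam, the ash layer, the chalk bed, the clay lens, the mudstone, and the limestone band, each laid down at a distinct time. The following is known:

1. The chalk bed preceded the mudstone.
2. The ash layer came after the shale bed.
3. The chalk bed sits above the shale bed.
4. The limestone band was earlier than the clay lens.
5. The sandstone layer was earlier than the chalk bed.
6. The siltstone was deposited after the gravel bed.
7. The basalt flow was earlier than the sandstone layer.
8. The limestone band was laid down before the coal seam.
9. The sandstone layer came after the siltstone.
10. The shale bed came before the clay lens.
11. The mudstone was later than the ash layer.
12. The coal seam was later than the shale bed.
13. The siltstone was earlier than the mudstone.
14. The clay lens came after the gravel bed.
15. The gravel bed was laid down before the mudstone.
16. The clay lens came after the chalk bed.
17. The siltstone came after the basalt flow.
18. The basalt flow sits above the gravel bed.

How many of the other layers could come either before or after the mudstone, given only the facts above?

Forced before the mudstone: the ash layer, the basalt flow, the chalk bed, the gravel bed, the sandstone layer, the shale bed, and the siltstone.
That leaves the clay lens, the coal seam, and the limestone band with no forced order relative to the mudstone — 3.

3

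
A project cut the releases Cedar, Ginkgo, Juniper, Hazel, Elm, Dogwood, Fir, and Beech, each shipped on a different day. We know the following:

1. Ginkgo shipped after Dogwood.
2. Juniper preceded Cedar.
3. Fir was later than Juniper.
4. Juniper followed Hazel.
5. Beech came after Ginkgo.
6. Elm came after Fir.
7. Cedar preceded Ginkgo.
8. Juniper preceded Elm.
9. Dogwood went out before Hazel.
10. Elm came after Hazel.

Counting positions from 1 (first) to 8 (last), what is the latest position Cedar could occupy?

Cedar must come before Beech and Ginkgo — 2 releases forced after it.
Everything else can be placed before Cedar in some valid order, so Cedar can sit as late as position 8 − 2 = 6.

6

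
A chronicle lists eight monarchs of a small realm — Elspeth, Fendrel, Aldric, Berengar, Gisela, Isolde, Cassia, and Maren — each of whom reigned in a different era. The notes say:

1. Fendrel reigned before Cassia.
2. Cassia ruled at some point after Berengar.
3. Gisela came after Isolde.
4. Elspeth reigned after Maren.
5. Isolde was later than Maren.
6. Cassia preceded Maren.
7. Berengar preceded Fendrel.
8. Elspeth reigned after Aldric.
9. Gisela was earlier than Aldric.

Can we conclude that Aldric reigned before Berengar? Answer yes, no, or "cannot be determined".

Tracing the constraints gives Berengar → Cassia → Maren → Isolde → Gisela → Aldric, so Berengar must come before Aldric.
That means Aldric cannot be before Berengar.

no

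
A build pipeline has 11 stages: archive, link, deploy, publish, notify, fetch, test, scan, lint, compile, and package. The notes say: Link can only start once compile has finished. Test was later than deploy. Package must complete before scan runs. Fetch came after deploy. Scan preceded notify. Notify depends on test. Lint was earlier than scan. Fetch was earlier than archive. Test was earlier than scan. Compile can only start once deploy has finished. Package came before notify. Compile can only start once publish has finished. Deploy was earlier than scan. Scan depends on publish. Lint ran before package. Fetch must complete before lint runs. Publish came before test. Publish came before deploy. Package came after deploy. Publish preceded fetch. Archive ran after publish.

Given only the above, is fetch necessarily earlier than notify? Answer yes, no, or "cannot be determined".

yes

Chain the constraints: fetch → lint → scan → notify. Each link is directly stated, so fetch comes before notify.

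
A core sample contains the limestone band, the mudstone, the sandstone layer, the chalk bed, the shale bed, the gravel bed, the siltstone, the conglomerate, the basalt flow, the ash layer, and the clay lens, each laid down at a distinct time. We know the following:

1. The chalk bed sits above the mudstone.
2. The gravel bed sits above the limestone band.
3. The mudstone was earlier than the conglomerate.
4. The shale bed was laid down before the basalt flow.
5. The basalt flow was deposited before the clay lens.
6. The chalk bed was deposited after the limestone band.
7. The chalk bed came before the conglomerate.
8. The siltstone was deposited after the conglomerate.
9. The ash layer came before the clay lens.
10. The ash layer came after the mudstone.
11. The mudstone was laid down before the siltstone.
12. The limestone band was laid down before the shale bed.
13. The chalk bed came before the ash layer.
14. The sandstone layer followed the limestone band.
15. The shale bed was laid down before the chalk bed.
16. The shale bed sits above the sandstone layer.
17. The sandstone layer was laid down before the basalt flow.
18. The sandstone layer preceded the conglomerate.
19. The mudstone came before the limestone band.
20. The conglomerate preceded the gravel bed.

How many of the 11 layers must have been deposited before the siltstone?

6

Directly stated before the siltstone: the conglomerate and the mudstone.
The chalk bed reaches the siltstone via the chalk bed → the conglomerate → the siltstone.
The limestone band reaches the siltstone via the limestone band → the sandstone layer → the conglomerate → the siltstone.
The sandstone layer reaches the siltstone via the sandstone layer → the conglomerate → the siltstone.
Likewise the shale bed reaches the siltstone by chaining the stated constraints.
That's the chalk bed, the conglomerate, the limestone band, the mudstone, the sandstone layer, and the shale bed — 6 in all.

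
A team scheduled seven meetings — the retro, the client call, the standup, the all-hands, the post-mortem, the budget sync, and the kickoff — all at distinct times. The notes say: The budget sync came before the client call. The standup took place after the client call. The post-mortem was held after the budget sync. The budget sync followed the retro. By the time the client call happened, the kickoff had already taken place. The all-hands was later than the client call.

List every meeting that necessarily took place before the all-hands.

Directly stated before the all-hands: the client call.
The budget sync reaches the all-hands via the budget sync → the client call → the all-hands.
The kickoff reaches the all-hands via the kickoff → the client call → the all-hands.
The retro reaches the all-hands via the retro → the budget sync → the client call → the all-hands.
No chain forces the post-mortem (or any of the others) ahead of the all-hands.

the budget sync, the client call, the kickoff, the retro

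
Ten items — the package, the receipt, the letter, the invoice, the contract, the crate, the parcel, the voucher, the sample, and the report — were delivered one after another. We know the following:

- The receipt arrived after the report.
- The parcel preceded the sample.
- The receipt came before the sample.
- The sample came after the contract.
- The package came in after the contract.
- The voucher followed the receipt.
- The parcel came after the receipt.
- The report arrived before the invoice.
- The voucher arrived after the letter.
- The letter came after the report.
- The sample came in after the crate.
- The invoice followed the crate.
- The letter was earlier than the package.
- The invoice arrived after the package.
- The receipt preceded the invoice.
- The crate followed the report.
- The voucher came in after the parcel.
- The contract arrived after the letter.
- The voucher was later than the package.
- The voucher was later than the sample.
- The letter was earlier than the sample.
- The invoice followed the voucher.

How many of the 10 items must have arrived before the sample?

Directly stated before the sample: the contract, the crate, the letter, the parcel, and the receipt.
The report reaches the sample via the report → the crate → the sample.
No chain forces the voucher (or any of the others) ahead of the sample.
That's the contract, the crate, the letter, the parcel, the receipt, and the report — 6 in all.

6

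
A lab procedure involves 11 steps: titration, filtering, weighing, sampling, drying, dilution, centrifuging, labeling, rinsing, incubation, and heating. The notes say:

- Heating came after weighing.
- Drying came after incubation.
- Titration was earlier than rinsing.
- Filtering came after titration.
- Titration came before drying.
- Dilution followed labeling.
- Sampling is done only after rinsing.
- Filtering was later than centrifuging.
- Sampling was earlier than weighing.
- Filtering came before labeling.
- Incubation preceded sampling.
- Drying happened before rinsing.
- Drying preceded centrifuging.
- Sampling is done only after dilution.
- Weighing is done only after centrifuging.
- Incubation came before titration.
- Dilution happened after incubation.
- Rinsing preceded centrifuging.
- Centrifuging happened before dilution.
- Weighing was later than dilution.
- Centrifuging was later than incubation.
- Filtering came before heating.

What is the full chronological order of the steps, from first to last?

incubation, titration, drying, rinsing, centrifuging, filtering, labeling, dilution, sampling, weighing, heating

The constraints fix every adjacent pair, so only one ordering works:
incubation → titration → drying → rinsing → centrifuging → filtering → labeling → dilution → sampling → weighing → heating.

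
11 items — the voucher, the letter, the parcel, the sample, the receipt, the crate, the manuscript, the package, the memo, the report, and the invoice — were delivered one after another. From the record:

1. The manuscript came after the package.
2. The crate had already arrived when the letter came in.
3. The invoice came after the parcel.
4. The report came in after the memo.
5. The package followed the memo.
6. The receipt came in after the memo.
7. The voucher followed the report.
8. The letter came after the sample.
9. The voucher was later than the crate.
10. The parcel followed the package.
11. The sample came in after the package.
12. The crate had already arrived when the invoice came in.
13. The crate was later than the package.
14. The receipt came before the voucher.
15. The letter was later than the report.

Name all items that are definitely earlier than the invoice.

Directly stated before the invoice: the crate and the parcel.
The memo reaches the invoice via the memo → the package → the crate → the invoice.
The package reaches the invoice via the package → the crate → the invoice.
No chain forces the letter (or any of the others) ahead of the invoice.

the crate, the memo, the package, the parcel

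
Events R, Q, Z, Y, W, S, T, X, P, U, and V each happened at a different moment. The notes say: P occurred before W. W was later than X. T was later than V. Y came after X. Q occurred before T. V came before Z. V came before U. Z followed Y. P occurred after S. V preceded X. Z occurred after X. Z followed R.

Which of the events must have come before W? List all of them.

P, S, V, X

Directly stated before W: P and X.
S reaches W via S → P → W.
V reaches W via V → X → W.
No chain forces R (or any of the others) ahead of W.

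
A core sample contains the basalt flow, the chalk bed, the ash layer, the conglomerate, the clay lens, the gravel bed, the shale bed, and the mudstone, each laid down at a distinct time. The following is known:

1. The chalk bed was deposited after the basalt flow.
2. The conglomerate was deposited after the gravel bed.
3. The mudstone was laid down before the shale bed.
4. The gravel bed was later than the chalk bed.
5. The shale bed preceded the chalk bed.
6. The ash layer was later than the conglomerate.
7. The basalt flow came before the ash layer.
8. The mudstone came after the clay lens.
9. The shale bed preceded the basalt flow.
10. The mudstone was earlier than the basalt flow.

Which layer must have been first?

the clay lens

The clay lens has a chain of constraints placing it before every other layer, so the clay lens must be first.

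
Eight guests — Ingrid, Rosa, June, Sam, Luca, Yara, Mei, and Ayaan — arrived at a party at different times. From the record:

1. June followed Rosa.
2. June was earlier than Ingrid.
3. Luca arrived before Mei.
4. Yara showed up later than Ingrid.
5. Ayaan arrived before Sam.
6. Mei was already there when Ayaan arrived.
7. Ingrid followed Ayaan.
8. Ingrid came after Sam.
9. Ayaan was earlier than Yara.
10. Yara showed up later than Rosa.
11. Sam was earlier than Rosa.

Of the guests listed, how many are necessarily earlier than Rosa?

Directly stated before Rosa: Sam.
Ayaan reaches Rosa via Ayaan → Sam → Rosa.
Luca reaches Rosa via Luca → Mei → Ayaan → Sam → Rosa.
Mei reaches Rosa via Mei → Ayaan → Sam → Rosa.
No chain forces June (or any of the others) ahead of Rosa.
That's Ayaan, Luca, Mei, and Sam — 4 in all.

4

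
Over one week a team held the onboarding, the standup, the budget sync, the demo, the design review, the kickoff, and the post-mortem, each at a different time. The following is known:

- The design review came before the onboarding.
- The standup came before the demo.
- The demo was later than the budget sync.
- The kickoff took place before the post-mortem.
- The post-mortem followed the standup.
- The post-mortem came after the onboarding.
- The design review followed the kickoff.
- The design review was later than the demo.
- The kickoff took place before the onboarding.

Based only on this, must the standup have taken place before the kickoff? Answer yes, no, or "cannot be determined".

cannot be determined

No chain of stated constraints runs from the standup to the kickoff, and none runs from the kickoff to the standup either.
So the relative order of the standup and the kickoff is not fixed by the given facts.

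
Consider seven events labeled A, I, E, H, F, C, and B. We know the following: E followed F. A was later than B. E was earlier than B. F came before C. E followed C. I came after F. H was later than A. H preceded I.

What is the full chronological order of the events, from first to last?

The constraints fix every adjacent pair, so only one ordering works:
F → C → E → B → A → H → I.

F, C, E, B, A, H, I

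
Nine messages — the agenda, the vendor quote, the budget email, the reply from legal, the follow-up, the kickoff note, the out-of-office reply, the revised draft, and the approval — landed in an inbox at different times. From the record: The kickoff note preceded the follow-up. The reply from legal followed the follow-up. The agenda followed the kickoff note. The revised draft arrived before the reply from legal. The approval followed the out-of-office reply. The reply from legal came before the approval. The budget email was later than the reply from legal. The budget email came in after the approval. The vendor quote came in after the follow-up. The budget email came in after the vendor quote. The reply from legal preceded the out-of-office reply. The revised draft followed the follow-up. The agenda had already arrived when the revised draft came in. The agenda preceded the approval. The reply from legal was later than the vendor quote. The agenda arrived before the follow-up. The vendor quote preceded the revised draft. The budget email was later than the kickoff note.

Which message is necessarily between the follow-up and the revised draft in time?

the vendor quote

Tracing the constraints gives the follow-up → the vendor quote → the revised draft, so the vendor quote sits after the follow-up and before the revised draft.
No other message is forced both after the follow-up and before the revised draft.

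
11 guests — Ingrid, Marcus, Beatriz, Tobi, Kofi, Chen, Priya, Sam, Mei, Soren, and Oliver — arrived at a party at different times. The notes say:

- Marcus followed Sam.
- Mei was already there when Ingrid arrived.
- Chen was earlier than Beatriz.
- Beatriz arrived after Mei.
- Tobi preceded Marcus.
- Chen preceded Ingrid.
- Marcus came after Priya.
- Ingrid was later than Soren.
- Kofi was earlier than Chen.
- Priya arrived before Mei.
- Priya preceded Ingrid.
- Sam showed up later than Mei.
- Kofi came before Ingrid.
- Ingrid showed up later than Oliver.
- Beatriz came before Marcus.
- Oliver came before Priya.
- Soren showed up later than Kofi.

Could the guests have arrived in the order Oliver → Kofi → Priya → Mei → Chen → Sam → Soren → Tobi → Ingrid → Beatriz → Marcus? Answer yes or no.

Check each stated constraint against the proposed order — e.g. Oliver is ahead of Ingrid; Priya is ahead of Marcus. Every pair is in the required order; nothing is violated.

yes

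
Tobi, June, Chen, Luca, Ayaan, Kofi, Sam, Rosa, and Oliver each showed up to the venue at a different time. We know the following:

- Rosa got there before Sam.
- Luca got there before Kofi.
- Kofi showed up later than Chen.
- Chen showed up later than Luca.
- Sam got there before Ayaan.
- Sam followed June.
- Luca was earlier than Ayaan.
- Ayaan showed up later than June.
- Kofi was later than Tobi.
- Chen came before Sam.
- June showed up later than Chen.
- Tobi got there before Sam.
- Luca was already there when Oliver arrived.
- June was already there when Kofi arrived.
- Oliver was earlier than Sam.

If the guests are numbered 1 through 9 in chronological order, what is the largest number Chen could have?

Chen must come before Ayaan, June, Kofi, and Sam — 4 guests forced after them.
Everything else can be placed before Chen in some valid order, so Chen can sit as late as position 9 − 4 = 5.

5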